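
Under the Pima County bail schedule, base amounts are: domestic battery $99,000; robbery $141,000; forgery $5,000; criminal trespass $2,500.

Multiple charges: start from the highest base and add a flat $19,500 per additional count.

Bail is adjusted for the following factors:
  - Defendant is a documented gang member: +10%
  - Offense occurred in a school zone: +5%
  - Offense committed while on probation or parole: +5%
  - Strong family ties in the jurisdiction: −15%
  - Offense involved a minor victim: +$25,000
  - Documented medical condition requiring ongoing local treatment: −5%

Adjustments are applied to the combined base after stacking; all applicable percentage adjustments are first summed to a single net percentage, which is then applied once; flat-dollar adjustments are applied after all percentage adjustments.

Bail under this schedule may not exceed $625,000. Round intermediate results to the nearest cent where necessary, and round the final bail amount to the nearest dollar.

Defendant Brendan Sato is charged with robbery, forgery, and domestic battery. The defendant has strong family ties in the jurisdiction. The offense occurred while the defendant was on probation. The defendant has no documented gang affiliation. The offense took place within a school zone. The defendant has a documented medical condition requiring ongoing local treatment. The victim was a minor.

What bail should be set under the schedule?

$187,000

Base amounts from the schedule: robbery $141,000; forgery $5,000; domestic battery $99,000.
Stacking rule: highest base plus $19,500 per additional charge. Highest is robbery at $141,000; 2 additional charges → +$39,000. Combined base = $180,000.
Net percentage adjustment: +5% +5% −15% −5% = −10%. $180,000 × 0.9 = $162,000.
Offense involved a minor victim (+$25,000 flat): $162,000 + $25,000 = $187,000.
$187,000 is within the $625,000 maximum.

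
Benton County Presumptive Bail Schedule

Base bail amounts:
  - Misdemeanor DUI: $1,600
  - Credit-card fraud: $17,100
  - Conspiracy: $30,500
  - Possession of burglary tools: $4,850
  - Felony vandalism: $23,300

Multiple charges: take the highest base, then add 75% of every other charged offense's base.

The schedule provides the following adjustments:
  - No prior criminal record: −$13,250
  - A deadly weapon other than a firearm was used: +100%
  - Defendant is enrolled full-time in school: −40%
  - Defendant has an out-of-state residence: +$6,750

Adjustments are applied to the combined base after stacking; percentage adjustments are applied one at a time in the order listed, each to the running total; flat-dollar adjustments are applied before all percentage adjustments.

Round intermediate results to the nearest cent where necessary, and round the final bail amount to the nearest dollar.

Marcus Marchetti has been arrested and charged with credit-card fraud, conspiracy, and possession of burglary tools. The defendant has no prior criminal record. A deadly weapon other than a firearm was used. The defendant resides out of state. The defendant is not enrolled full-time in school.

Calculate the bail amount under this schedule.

Base amounts from the schedule: credit-card fraud $17,100; conspiracy $30,500; possession of burglary tools $4,850.
Stacking rule: highest base plus 75% of each additional charge. Highest is conspiracy at $30,500. Additional: $17,100 × 75% = $12,825; $4,850 × 75% = $3,637.50. Combined base = $30,500 + $16,462.50 = $46,962.50.
No prior criminal record (−$13,250 flat): $46,962.50 − $13,250 = $33,712.50.
Defendant has an out-of-state residence (+$6,750 flat): $33,712.50 + $6,750 = $40,462.50.
A deadly weapon other than a firearm was used (+100%): $40,462.50 × 2 = $80,925.

$80,925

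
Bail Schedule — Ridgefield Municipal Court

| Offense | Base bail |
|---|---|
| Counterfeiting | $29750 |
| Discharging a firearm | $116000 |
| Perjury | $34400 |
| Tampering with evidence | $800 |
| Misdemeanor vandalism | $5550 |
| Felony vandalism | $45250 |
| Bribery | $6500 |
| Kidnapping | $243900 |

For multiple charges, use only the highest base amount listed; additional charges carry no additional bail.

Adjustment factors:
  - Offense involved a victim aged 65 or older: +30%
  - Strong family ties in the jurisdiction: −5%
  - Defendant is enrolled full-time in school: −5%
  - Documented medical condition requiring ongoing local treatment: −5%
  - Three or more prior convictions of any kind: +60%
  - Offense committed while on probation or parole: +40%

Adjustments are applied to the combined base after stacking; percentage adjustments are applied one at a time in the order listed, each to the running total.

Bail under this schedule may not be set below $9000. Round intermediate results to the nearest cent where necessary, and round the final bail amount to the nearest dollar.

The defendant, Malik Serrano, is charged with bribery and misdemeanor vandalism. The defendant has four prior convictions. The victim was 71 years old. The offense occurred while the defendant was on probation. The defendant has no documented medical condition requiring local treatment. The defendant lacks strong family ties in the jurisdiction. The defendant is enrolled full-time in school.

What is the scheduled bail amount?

$17982

Base amounts from the schedule: bribery $6500; misdemeanor vandalism $5550.
Stacking rule: use the highest base only. Highest is bribery at $6500. Combined base = $6500.
Offense involved a victim aged 65 or older (+30%): $6500 × 1.3 = $8450.
Defendant is enrolled full-time in school (−5%): $8450 × 0.95 = $8027.50.
Three or more prior convictions of any kind (+60%): $8027.50 × 1.6 = $12844.
Offense committed while on probation or parole (+40%): $12844 × 1.4 = $17981.60.
$17981.60 is at or above the $9000 minimum.
Rounded to the nearest dollar: $17982.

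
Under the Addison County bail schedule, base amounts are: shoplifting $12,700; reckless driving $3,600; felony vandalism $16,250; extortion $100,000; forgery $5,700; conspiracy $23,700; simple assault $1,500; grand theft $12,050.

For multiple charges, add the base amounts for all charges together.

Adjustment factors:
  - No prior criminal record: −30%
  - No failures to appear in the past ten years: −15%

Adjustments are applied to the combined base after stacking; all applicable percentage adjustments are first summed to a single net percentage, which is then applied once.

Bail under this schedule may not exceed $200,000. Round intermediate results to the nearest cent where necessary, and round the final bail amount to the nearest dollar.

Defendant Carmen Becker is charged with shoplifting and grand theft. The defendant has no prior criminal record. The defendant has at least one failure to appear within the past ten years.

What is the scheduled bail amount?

Base amounts from the schedule: shoplifting $12,700; grand theft $12,050.
Stacking rule: sum of all bases. $12,700 + $12,050 = $24,750.
No prior criminal record (−30%): $24,750 × 0.7 = $17,325.
$17,325 is within the $200,000 maximum.

$17,325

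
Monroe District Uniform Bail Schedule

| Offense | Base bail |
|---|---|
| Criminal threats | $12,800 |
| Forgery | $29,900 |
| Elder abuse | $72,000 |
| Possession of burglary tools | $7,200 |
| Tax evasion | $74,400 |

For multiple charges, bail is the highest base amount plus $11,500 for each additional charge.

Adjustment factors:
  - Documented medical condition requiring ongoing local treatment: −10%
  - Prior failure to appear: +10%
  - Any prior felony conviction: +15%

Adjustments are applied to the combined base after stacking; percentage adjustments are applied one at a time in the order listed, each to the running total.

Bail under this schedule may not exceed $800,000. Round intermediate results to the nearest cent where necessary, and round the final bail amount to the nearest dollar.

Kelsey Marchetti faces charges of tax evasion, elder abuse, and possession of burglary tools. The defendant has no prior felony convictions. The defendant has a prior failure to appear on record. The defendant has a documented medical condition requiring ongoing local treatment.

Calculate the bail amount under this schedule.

Base amounts from the schedule: tax evasion $74,400; elder abuse $72,000; possession of burglary tools $7,200.
Stacking rule: highest base plus $11,500 per additional charge. Highest is tax evasion at $74,400; 2 additional charges → +$23,000. Combined base = $97,400.
Documented medical condition requiring ongoing local treatment (−10%): $97,400 × 0.9 = $87,660.
Prior failure to appear (+10%): $87,660 × 1.1 = $96,426.
$96,426 is within the $800,000 maximum.

$96,426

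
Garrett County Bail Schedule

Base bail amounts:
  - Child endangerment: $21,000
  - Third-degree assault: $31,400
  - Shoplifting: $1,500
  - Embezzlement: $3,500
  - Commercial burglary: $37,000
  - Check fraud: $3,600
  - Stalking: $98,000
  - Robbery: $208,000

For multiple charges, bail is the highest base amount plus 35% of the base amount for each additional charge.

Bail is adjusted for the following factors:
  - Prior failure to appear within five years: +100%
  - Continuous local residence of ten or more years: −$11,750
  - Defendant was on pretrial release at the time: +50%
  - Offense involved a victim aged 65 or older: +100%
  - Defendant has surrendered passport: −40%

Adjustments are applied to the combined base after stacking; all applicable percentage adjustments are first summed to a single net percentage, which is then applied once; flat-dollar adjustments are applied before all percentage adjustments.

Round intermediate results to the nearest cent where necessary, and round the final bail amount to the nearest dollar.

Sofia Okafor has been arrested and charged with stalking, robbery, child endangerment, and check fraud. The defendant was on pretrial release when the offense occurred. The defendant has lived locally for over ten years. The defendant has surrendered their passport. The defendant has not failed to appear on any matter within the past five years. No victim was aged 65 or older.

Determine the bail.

Base amounts from the schedule: stalking $98,000; robbery $208,000; child endangerment $21,000; check fraud $3,600.
Stacking rule: highest base plus 35% of each additional charge. Highest is robbery at $208,000. Additional: $98,000 × 35% = $34,300; $21,000 × 35% = $7,350; $3,600 × 35% = $1,260. Combined base = $208,000 + $42,910 = $250,910.
Continuous local residence of ten or more years (−$11,750 flat): $250,910 − $11,750 = $239,160.
Net percentage adjustment: +50% −40% = +10%. $239,160 × 1.1 = $263,076.

$263,076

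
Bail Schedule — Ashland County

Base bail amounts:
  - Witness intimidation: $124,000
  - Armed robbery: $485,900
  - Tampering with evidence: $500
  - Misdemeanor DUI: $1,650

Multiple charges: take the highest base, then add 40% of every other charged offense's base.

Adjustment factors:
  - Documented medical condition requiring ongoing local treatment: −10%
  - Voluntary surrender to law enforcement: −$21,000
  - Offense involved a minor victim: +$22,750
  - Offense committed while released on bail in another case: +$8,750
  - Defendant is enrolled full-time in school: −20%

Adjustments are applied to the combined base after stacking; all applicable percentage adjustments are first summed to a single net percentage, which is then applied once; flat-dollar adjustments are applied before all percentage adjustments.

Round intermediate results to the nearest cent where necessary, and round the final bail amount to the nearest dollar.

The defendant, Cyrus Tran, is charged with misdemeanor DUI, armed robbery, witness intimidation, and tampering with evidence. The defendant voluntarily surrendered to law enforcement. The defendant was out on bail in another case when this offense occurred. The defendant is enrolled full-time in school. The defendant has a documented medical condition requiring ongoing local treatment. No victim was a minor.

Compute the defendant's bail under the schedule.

Base amounts from the schedule: misdemeanor DUI $1,650; armed robbery $485,900; witness intimidation $124,000; tampering with evidence $500.
Stacking rule: highest base plus 40% of each additional charge. Highest is armed robbery at $485,900. Additional: $1,650 × 40% = $660; $124,000 × 40% = $49,600; $500 × 40% = $200. Combined base = $485,900 + $50,460 = $536,360.
Voluntary surrender to law enforcement (−$21,000 flat): $536,360 − $21,000 = $515,360.
Offense committed while released on bail in another case (+$8,750 flat): $515,360 + $8,750 = $524,110.
Net percentage adjustment: −10% −20% = −30%. $524,110 × 0.7 = $366,877.

$366,877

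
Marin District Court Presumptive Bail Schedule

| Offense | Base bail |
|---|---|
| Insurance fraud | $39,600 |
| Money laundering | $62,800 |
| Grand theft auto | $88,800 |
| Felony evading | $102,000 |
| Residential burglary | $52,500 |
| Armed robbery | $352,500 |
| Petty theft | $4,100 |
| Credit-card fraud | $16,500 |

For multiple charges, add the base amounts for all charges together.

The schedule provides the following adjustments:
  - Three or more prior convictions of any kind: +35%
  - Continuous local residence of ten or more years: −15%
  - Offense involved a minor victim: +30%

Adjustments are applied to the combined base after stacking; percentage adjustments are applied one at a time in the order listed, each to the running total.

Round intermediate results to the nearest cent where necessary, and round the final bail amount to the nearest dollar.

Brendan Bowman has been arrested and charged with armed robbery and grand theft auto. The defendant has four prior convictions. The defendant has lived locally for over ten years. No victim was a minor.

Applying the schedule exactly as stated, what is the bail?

Base amounts from the schedule: armed robbery $352,500; grand theft auto $88,800.
Stacking rule: sum of all bases. $352,500 + $88,800 = $441,300.
Three or more prior convictions of any kind (+35%): $441,300 × 1.35 = $595,755.
Continuous local residence of ten or more years (−15%): $595,755 × 0.85 = $506,391.75.
Rounded to the nearest dollar: $506,392.

$506,392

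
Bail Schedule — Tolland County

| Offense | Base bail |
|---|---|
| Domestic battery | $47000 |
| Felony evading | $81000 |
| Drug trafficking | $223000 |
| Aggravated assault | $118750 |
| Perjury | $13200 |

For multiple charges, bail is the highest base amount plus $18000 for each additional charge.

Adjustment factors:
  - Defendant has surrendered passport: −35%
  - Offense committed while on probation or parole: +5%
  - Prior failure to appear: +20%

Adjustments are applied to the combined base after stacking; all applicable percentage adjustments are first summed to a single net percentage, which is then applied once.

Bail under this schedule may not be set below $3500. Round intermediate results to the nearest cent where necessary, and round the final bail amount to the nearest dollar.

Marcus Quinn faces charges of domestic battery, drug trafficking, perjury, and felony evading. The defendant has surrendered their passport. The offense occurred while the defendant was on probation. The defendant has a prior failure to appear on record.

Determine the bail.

$249300

Base amounts from the schedule: domestic battery $47000; drug trafficking $223000; perjury $13200; felony evading $81000.
Stacking rule: highest base plus $18000 per additional charge. Highest is drug trafficking at $223000; 3 additional charges → +$54000. Combined base = $277000.
Net percentage adjustment: −35% +5% +20% = −10%. $277000 × 0.9 = $249300.
$249300 is at or above the $3500 minimum.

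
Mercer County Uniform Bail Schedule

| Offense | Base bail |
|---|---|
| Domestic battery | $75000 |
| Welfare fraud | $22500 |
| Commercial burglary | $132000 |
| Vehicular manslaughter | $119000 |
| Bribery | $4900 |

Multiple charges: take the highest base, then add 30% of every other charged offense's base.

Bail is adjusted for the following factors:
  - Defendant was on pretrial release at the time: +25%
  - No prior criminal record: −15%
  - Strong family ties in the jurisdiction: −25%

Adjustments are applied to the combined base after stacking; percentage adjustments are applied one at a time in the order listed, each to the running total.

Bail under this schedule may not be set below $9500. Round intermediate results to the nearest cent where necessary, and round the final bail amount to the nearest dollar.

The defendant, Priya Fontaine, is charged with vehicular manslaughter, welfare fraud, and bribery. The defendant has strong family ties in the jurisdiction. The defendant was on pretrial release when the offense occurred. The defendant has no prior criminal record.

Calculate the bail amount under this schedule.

$101378

Base amounts from the schedule: vehicular manslaughter $119000; welfare fraud $22500; bribery $4900.
Stacking rule: highest base plus 30% of each additional charge. Highest is vehicular manslaughter at $119000. Additional: $22500 × 30% = $6750; $4900 × 30% = $1470. Combined base = $119000 + $8220 = $127220.
Defendant was on pretrial release at the time (+25%): $127220 × 1.25 = $159025.
No prior criminal record (−15%): $159025 × 0.85 = $135171.25.
Strong family ties in the jurisdiction (−25%): $135171.25 × 0.75 = $101378.44.
$101378.44 is at or above the $9500 minimum.
Rounded to the nearest dollar: $101378.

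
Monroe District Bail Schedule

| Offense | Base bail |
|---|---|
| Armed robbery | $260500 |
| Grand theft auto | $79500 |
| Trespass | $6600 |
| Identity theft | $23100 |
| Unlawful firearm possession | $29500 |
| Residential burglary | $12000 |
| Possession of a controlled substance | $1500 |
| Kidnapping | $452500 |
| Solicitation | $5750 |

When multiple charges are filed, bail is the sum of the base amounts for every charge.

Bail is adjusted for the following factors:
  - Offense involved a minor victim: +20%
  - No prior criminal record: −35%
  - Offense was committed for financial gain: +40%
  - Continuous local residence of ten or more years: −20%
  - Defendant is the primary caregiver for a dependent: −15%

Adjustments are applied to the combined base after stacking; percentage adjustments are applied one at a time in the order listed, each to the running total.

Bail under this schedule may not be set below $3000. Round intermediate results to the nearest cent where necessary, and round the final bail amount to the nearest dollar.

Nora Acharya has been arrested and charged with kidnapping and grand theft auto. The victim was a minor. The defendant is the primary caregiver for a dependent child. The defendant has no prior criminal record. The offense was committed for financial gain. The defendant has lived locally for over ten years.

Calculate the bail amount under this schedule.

Base amounts from the schedule: kidnapping $452500; grand theft auto $79500.
Stacking rule: sum of all bases. $452500 + $79500 = $532000.
Offense involved a minor victim (+20%): $532000 × 1.2 = $638400.
No prior criminal record (−35%): $638400 × 0.65 = $414960.
Offense was committed for financial gain (+40%): $414960 × 1.4 = $580944.
Continuous local residence of ten or more years (−20%): $580944 × 0.8 = $464755.20.
Defendant is the primary caregiver for a dependent (−15%): $464755.20 × 0.85 = $395041.92.
$395041.92 is at or above the $3000 minimum.
Rounded to the nearest dollar: $395042.

$395042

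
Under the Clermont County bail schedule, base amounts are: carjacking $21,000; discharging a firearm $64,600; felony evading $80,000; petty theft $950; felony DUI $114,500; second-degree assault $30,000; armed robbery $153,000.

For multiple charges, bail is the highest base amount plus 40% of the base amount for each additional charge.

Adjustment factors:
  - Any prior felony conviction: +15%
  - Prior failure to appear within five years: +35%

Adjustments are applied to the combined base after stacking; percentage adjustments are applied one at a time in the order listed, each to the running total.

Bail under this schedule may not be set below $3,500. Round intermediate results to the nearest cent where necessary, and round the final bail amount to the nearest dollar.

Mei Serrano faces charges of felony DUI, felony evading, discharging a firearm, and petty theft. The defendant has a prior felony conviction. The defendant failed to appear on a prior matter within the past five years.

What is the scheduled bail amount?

Base amounts from the schedule: felony DUI $114,500; felony evading $80,000; discharging a firearm $64,600; petty theft $950.
Stacking rule: highest base plus 40% of each additional charge. Highest is felony DUI at $114,500. Additional: $80,000 × 40% = $32,000; $64,600 × 40% = $25,840; $950 × 40% = $380. Combined base = $114,500 + $58,220 = $172,720.
Any prior felony conviction (+15%): $172,720 × 1.15 = $198,628.
Prior failure to appear within five years (+35%): $198,628 × 1.35 = $268,147.80.
$268,147.80 is at or above the $3,500 minimum.
Rounded to the nearest dollar: $268,148.

$268,148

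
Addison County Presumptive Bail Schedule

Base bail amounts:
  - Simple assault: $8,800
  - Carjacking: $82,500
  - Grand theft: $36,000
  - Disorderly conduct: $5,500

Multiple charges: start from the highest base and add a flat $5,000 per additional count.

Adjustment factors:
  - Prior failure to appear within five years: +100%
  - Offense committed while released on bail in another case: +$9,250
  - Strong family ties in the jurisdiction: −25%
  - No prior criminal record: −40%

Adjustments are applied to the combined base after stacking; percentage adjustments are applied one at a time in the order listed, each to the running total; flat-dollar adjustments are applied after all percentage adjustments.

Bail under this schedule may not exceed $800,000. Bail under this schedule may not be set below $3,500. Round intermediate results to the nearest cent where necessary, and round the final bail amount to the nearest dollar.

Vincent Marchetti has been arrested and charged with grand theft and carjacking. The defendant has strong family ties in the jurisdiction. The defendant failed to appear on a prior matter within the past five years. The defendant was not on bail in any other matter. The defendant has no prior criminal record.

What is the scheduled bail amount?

$78,750

Base amounts from the schedule: grand theft $36,000; carjacking $82,500.
Stacking rule: highest base plus $5,000 per additional charge. Highest is carjacking at $82,500; 1 additional charge → +$5,000. Combined base = $87,500.
Prior failure to appear within five years (+100%): $87,500 × 2 = $175,000.
Strong family ties in the jurisdiction (−25%): $175,000 × 0.75 = $131,250.
No prior criminal record (−40%): $131,250 × 0.6 = $78,750.
$78,750 is within the $800,000 maximum.
$78,750 is at or above the $3,500 minimum.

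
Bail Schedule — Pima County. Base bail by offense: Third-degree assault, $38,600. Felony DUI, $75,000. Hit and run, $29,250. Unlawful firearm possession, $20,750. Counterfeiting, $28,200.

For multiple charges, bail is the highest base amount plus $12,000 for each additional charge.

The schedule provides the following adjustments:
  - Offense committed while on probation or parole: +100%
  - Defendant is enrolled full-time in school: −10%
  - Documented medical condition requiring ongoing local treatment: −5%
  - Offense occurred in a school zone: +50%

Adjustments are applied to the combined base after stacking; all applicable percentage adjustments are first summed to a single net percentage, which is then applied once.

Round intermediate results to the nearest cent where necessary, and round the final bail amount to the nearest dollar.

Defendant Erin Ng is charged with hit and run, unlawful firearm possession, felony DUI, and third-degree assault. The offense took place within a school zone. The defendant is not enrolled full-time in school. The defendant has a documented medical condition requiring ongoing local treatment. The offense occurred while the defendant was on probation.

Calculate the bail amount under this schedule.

Base amounts from the schedule: hit and run $29,250; unlawful firearm possession $20,750; felony DUI $75,000; third-degree assault $38,600.
Stacking rule: highest base plus $12,000 per additional charge. Highest is felony DUI at $75,000; 3 additional charges → +$36,000. Combined base = $111,000.
Net percentage adjustment: +100% −5% +50% = +145%. $111,000 × 2.45 = $271,950.

$271,950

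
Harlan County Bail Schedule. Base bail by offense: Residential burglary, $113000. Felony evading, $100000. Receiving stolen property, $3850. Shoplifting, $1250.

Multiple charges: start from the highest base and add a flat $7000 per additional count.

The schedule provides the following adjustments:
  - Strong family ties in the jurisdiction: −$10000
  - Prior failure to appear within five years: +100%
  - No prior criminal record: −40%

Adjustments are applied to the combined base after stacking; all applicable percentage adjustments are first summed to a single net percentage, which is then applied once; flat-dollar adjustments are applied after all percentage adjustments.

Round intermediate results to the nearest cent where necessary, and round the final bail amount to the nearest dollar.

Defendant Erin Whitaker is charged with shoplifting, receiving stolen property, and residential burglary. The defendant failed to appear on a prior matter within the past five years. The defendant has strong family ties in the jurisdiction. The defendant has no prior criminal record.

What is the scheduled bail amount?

Base amounts from the schedule: shoplifting $1250; receiving stolen property $3850; residential burglary $113000.
Stacking rule: highest base plus $7000 per additional charge. Highest is residential burglary at $113000; 2 additional charges → +$14000. Combined base = $127000.
Net percentage adjustment: +100% −40% = +60%. $127000 × 1.6 = $203200.
Strong family ties in the jurisdiction (−$10000 flat): $203200 − $10000 = $193200.

$193200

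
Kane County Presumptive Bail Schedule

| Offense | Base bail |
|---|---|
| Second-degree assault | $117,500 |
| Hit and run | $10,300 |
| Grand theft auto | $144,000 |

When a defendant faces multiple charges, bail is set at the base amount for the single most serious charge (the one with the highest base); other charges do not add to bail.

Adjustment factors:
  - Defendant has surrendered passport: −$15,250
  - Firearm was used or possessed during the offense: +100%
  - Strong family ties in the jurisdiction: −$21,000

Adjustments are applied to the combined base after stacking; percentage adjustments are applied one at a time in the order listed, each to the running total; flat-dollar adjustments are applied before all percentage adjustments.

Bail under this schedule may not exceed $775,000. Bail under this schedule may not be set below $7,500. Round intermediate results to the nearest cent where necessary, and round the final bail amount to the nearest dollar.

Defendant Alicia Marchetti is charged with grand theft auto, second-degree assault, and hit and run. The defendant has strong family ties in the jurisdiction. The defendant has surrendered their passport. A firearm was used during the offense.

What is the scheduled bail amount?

$215,500

Base amounts from the schedule: grand theft auto $144,000; second-degree assault $117,500; hit and run $10,300.
Stacking rule: use the highest base only. Highest is grand theft auto at $144,000. Combined base = $144,000.
Defendant has surrendered passport (−$15,250 flat): $144,000 − $15,250 = $128,750.
Strong family ties in the jurisdiction (−$21,000 flat): $128,750 − $21,000 = $107,750.
Firearm was used or possessed during the offense (+100%): $107,750 × 2 = $215,500.
$215,500 is within the $775,000 maximum.
$215,500 is at or above the $7,500 minimum.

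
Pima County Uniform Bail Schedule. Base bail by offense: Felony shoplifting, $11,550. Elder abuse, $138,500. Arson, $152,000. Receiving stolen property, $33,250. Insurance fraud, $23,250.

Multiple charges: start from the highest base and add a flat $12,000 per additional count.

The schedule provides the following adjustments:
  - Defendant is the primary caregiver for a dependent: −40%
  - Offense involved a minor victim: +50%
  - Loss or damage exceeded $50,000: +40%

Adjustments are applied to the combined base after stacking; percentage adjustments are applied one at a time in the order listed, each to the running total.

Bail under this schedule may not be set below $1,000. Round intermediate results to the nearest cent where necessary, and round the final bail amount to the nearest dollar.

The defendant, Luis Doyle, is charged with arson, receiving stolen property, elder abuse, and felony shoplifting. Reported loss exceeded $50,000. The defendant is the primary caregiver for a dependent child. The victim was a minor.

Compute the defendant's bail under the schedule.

$236,880

Base amounts from the schedule: arson $152,000; receiving stolen property $33,250; elder abuse $138,500; felony shoplifting $11,550.
Stacking rule: highest base plus $12,000 per additional charge. Highest is arson at $152,000; 3 additional charges → +$36,000. Combined base = $188,000.
Defendant is the primary caregiver for a dependent (−40%): $188,000 × 0.6 = $112,800.
Offense involved a minor victim (+50%): $112,800 × 1.5 = $169,200.
Loss or damage exceeded $50,000 (+40%): $169,200 × 1.4 = $236,880.
$236,880 is at or above the $1,000 minimum.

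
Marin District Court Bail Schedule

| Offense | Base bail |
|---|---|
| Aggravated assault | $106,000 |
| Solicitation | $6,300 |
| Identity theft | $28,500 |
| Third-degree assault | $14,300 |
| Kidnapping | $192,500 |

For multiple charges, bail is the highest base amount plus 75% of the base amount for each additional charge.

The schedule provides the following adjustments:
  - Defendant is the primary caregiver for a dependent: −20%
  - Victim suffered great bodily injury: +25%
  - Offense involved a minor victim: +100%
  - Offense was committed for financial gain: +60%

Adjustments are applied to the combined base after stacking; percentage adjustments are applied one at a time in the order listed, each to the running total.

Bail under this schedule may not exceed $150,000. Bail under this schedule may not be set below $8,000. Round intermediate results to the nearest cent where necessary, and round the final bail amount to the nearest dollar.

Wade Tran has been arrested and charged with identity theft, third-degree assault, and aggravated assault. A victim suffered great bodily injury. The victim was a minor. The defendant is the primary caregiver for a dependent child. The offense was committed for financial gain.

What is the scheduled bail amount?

$150,000

Base amounts from the schedule: identity theft $28,500; third-degree assault $14,300; aggravated assault $106,000.
Stacking rule: highest base plus 75% of each additional charge. Highest is aggravated assault at $106,000. Additional: $28,500 × 75% = $21,375; $14,300 × 75% = $10,725. Combined base = $106,000 + $32,100 = $138,100.
Defendant is the primary caregiver for a dependent (−20%): $138,100 × 0.8 = $110,480.
Victim suffered great bodily injury (+25%): $110,480 × 1.25 = $138,100.
Offense involved a minor victim (+100%): $138,100 × 2 = $276,200.
Offense was committed for financial gain (+60%): $276,200 × 1.6 = $441,920.
Result $441,920 exceeds the maximum of $150,000; bail is capped at $150,000.
$150,000 is at or above the $8,000 minimum.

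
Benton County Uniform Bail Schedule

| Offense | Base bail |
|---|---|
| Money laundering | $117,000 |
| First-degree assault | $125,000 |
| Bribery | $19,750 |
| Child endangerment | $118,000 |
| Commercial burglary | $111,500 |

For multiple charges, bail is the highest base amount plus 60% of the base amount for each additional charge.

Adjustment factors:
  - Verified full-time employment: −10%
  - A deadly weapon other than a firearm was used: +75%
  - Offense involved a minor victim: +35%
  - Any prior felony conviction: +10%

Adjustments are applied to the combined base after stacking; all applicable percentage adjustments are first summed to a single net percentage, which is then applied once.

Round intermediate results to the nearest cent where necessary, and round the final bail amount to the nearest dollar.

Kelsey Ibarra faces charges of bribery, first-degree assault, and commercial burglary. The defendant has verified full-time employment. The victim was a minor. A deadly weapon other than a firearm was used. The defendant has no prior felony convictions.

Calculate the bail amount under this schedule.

Base amounts from the schedule: bribery $19,750; first-degree assault $125,000; commercial burglary $111,500.
Stacking rule: highest base plus 60% of each additional charge. Highest is first-degree assault at $125,000. Additional: $19,750 × 60% = $11,850; $111,500 × 60% = $66,900. Combined base = $125,000 + $78,750 = $203,750.
Net percentage adjustment: −10% +75% +35% = +100%. $203,750 × 2 = $407,500.

$407,500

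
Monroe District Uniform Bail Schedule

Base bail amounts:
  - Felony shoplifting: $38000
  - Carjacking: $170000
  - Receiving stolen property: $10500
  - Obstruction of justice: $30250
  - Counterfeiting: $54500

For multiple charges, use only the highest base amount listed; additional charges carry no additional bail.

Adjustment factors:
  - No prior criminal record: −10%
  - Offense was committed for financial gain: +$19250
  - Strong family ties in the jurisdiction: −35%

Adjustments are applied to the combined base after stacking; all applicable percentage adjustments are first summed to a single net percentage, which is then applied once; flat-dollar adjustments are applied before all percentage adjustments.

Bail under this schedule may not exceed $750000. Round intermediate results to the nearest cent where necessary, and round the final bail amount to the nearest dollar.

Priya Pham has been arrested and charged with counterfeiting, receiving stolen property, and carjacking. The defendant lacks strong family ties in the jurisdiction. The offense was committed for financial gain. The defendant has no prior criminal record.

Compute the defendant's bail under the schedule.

Base amounts from the schedule: counterfeiting $54500; receiving stolen property $10500; carjacking $170000.
Stacking rule: use the highest base only. Highest is carjacking at $170000. Combined base = $170000.
Offense was committed for financial gain (+$19250 flat): $170000 + $19250 = $189250.
No prior criminal record (−10%): $189250 × 0.9 = $170325.
$170325 is within the $750000 maximum.

$170325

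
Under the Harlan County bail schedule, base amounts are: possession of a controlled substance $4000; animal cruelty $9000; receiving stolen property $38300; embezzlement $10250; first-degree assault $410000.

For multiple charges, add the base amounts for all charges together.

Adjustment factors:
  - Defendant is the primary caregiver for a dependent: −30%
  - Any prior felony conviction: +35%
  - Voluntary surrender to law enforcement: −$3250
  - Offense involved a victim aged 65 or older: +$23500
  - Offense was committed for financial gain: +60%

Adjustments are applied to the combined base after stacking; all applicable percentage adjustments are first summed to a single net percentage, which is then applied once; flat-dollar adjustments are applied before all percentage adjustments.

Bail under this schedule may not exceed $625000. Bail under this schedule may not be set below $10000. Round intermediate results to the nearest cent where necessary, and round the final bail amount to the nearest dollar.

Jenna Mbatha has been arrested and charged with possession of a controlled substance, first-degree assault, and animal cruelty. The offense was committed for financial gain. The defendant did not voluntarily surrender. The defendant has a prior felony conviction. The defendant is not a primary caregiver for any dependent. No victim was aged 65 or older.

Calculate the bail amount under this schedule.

$625000

Base amounts from the schedule: possession of a controlled substance $4000; first-degree assault $410000; animal cruelty $9000.
Stacking rule: sum of all bases. $4000 + $410000 + $9000 = $423000.
Net percentage adjustment: +35% +60% = +95%. $423000 × 1.95 = $824850.
Result $824850 exceeds the maximum of $625000; bail is capped at $625000.
$625000 is at or above the $10000 minimum.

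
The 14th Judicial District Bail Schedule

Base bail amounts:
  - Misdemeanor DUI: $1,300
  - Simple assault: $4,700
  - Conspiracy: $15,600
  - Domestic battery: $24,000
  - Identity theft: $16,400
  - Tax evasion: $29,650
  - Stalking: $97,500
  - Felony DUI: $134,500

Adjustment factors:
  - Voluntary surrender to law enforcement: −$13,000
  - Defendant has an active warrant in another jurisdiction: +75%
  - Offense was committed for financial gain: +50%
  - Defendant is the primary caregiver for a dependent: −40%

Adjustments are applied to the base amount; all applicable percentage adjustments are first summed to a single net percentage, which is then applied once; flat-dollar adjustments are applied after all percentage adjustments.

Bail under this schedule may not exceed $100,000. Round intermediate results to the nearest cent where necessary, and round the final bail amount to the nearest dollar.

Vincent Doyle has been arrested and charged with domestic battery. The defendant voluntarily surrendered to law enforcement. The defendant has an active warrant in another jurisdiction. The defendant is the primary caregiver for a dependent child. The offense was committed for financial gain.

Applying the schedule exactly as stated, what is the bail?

$31,400

Base amounts from the schedule: domestic battery $24,000.
Single charge. Combined base = $24,000.
Net percentage adjustment: +75% +50% −40% = +85%. $24,000 × 1.85 = $44,400.
Voluntary surrender to law enforcement (−$13,000 flat): $44,400 − $13,000 = $31,400.
$31,400 is within the $100,000 maximum.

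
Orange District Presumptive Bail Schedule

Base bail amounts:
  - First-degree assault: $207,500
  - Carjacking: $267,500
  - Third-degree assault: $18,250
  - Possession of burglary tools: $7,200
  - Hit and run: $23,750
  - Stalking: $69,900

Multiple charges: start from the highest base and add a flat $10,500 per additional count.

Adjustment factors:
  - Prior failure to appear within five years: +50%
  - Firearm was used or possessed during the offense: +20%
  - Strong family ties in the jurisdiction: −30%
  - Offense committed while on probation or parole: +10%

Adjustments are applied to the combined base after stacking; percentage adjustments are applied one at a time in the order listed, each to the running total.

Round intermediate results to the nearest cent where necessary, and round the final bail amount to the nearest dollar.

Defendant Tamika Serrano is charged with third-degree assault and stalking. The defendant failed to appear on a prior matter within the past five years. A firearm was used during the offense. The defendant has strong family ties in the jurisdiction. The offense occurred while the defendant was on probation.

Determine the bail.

$111,434

Base amounts from the schedule: third-degree assault $18,250; stalking $69,900.
Stacking rule: highest base plus $10,500 per additional charge. Highest is stalking at $69,900; 1 additional charge → +$10,500. Combined base = $80,400.
Prior failure to appear within five years (+50%): $80,400 × 1.5 = $120,600.
Firearm was used or possessed during the offense (+20%): $120,600 × 1.2 = $144,720.
Strong family ties in the jurisdiction (−30%): $144,720 × 0.7 = $101,304.
Offense committed while on probation or parole (+10%): $101,304 × 1.1 = $111,434.40.
Rounded to the nearest dollar: $111,434.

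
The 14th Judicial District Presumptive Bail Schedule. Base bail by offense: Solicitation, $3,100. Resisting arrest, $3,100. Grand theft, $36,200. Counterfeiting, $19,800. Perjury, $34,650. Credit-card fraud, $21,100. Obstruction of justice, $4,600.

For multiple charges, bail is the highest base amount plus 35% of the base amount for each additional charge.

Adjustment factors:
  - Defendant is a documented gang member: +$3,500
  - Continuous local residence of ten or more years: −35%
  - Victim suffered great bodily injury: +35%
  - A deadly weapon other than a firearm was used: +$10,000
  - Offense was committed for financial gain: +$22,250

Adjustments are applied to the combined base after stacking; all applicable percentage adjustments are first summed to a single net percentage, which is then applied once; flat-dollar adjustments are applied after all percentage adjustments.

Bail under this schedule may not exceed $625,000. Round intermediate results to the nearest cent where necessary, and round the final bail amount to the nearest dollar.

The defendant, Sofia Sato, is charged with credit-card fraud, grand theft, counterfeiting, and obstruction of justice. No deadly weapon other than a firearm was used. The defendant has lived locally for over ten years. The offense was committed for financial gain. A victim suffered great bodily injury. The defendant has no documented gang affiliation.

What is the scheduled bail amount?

Base amounts from the schedule: credit-card fraud $21,100; grand theft $36,200; counterfeiting $19,800; obstruction of justice $4,600.
Stacking rule: highest base plus 35% of each additional charge. Highest is grand theft at $36,200. Additional: $21,100 × 35% = $7,385; $19,800 × 35% = $6,930; $4,600 × 35% = $1,610. Combined base = $36,200 + $15,925 = $52,125.
Net percentage adjustment: −35% +35% = +0%. $52,125 × 1 = $52,125.
Offense was committed for financial gain (+$22,250 flat): $52,125 + $22,250 = $74,375.
$74,375 is within the $625,000 maximum.

$74,375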